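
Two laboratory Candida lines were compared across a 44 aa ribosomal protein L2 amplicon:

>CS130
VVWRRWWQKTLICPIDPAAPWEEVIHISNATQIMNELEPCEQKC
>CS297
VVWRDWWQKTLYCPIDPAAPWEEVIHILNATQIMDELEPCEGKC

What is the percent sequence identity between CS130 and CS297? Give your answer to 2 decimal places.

Differing sites — 5:R/D; 12:I/Y; 28:S/L; 35:N/D; 42:Q/G.
39 of the 44 sites match, so the percent identity is 39/44 × 100 = 88.64%.

88.64%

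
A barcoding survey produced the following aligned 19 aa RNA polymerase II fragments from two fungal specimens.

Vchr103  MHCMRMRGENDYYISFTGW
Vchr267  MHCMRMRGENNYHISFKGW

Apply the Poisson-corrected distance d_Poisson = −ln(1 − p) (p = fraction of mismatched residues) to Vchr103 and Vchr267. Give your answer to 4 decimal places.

0.1719

Differing sites — 11:D/N; 13:Y/H; 17:T/K.
p = 3/19 = 0.157895.
d = −ln(1 − 0.157895) = −ln(0.842105) = 0.1719.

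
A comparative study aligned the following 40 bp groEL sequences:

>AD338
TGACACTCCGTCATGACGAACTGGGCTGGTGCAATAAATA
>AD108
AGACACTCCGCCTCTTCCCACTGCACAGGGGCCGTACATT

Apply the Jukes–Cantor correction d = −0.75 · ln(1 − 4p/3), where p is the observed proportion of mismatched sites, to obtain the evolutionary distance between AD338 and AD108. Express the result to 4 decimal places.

0.5716

Mismatches occur at site 1 (T→A), site 11 (T→C), site 13 (A→T), site 14 (T→C), site 15 (G→T), site 16 (A→T), site 18 (G→C), site 19 (A→C), site 24 (G→C), site 25 (G→A), site 27 (T→A), site 30 (T→G), site 33 (A→C), site 34 (A→G), site 37 (A→C), site 40 (A→T).
p = 16/40 = 0.400000.
d = −0.75 · ln(1 − (4/3)·0.400000) = −0.75 · ln(0.466667) = −0.75 · (-0.762139) = 0.5716.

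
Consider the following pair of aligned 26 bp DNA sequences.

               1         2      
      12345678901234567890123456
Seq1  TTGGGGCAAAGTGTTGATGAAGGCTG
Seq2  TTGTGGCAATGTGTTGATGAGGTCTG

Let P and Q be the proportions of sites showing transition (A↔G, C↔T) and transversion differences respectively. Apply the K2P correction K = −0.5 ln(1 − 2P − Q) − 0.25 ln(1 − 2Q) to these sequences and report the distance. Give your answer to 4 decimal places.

0.1724

Mismatches occur at site 4 (G→T, transversion), site 10 (A→T, transversion), site 21 (A→G, transition), site 23 (G→T, transversion).
Of the 4 differences, 1 transition and 3 transversions over 26 sites: P = 1/26 = 0.038462, Q = 3/26 = 0.115385.
d = −0.5·ln(0.807691) − 0.25·ln(0.769230) = −0.5·(-0.213576) − 0.25·(-0.262365) = 0.1724.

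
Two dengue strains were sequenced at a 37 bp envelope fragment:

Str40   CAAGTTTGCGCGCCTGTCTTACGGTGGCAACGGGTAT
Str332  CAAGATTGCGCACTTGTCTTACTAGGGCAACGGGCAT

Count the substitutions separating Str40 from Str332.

7

The sequences differ at positions 5 (T/A), 12 (G/A), 14 (C/T), 23 (G/T), 24 (G/A), 25 (T/G), 35 (T/C).
That gives 7 mismatches out of 37 aligned sites, so the Hamming distance is 7.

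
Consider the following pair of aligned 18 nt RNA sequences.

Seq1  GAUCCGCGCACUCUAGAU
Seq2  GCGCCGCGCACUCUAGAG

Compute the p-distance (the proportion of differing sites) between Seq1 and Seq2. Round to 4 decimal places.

The sequences differ at positions 2 (A/C), 3 (U/G), 18 (U/G).
There are 3 differences over 18 sites, so p = 3/18 = 0.1667.

0.1667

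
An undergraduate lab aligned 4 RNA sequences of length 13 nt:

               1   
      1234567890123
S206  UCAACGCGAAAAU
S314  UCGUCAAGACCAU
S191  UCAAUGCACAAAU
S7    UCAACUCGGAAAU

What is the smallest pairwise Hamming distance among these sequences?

Pairwise Hamming distances:
  S206 vs S314: 6
  S206 vs S191: 3
  S206 vs S7: 2
  S314 vs S191: 9
  S314 vs S7: 7
  S191 vs S7: 4
The smallest is 2, between S206 and S7.

2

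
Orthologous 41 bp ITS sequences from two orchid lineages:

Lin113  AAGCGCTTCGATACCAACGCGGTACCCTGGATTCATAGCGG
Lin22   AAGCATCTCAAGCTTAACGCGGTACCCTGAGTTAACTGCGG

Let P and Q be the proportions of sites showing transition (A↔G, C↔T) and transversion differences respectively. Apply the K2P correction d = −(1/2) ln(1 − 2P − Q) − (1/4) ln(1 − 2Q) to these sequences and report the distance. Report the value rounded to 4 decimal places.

Differing sites — 5:G/A (Ti); 6:C/T (Ti); 7:T/C (Ti); 10:G/A (Ti); 12:T/G (Tv); 13:A/C (Tv); 14:C/T (Ti); 15:C/T (Ti); 30:G/A (Ti); 31:A/G (Ti); 34:C/A (Tv); 36:T/C (Ti); 37:A/T (Tv).
Of the 13 differences, 9 transitions and 4 transversions over 41 sites: P = 9/41 = 0.219512, Q = 4/41 = 0.097561.
d = −0.5·ln(0.463415) − 0.25·ln(0.804878) = −0.5·(-0.769132) − 0.25·(-0.217065) = 0.4388.

0.4388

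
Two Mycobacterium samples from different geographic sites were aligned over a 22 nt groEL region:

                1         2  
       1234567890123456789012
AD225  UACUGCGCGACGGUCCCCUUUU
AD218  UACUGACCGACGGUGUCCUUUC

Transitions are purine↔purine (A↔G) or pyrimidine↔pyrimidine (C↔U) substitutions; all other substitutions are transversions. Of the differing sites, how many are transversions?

3

The sequences differ at positions 6 (C/A, transversion), 7 (G/C, transversion), 15 (C/G, transversion), 16 (C/U, transition), 22 (U/C, transition).
Of the 5 differences, 2 transitions and 3 transversions, so the answer is 3.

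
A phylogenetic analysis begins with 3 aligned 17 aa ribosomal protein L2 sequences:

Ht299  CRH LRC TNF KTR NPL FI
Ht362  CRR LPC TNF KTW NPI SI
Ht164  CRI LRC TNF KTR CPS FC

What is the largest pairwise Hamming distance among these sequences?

7

Pairwise Hamming distances:
  Ht299 vs Ht362: 5
  Ht299 vs Ht164: 4
  Ht362 vs Ht164: 7
The largest is 7, between Ht362 and Ht164.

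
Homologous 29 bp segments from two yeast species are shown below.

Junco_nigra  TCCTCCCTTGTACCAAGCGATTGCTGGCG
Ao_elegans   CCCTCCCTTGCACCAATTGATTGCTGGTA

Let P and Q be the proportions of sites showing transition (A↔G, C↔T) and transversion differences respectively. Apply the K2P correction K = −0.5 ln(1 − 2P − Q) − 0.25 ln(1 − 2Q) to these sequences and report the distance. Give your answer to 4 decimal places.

Mismatches occur at site 1 (T/C, transition), site 11 (T/C, transition), site 17 (G/T, transversion), site 18 (C/T, transition), site 28 (C/T, transition), site 29 (G/A, transition).
Of the 6 differences, 5 transitions and 1 transversion over 29 sites: P = 5/29 = 0.172414, Q = 1/29 = 0.034483.
d = −0.5·ln(0.620689) − 0.25·ln(0.931034) = −0.5·(-0.476925) − 0.25·(-0.071459) = 0.2563.

0.2563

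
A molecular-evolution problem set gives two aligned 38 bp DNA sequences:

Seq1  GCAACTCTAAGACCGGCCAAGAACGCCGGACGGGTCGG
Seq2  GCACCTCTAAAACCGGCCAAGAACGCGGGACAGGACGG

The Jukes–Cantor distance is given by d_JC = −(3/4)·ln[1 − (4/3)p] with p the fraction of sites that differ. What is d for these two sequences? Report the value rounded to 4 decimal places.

Mismatches occur at site 4 (A↔C), site 11 (G↔A), site 27 (C↔G), site 32 (G↔A), site 35 (T↔A).
p = 5/38 = 0.131579.
d = −0.75 · ln(1 − (4/3)·0.131579) = −0.75 · ln(0.824561) = −0.75 · (-0.192904) = 0.1447.

0.1447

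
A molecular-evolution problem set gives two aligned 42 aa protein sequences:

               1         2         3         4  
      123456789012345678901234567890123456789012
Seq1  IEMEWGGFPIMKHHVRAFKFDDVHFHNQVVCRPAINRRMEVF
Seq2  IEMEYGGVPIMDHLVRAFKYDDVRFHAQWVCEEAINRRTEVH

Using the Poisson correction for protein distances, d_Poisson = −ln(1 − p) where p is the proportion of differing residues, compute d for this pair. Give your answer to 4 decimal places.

0.3365

The sequences differ at positions 5 (W/Y), 8 (F/V), 12 (K/D), 14 (H/L), 20 (F/Y), 24 (H/R), 27 (N/A), 29 (V/W), 32 (R/E), 33 (P/E), 39 (M/T), 42 (F/H).
p = 12/42 = 0.285714.
d = −ln(1 − 0.285714) = −ln(0.714286) = 0.3365.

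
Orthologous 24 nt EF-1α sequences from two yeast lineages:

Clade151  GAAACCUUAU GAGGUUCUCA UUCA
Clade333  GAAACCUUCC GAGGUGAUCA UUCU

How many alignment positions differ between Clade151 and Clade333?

5

The sequences differ at positions 9 (A/C), 10 (U/C), 16 (U/G), 17 (C/A), 24 (A/U).
That gives 5 mismatches out of 24 aligned sites, so the Hamming distance is 5.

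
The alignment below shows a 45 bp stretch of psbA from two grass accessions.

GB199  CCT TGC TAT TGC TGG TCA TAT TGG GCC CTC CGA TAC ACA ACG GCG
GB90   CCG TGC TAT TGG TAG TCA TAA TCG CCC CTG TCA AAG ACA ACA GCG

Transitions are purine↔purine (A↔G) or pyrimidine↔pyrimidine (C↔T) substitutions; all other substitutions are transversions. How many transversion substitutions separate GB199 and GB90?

9

Differing sites — 3:T/G (Tv); 12:C/G (Tv); 14:G/A (Ti); 21:T/A (Tv); 23:G/C (Tv); 25:G/C (Tv); 30:C/G (Tv); 31:C/T (Ti); 32:G/C (Tv); 34:T/A (Tv); 36:C/G (Tv); 42:G/A (Ti).
Of the 12 differences, 3 transitions and 9 transversions, so the answer is 9.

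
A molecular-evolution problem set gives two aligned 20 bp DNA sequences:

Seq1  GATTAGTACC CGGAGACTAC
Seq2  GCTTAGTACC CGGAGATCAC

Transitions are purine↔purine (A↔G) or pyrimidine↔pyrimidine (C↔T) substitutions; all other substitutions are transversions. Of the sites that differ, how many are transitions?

2

Mismatches occur at site 2 (A→C, transversion), site 17 (C→T, transition), site 18 (T→C, transition).
Of the 3 differences, 2 transitions and 1 transversion, so the answer is 2.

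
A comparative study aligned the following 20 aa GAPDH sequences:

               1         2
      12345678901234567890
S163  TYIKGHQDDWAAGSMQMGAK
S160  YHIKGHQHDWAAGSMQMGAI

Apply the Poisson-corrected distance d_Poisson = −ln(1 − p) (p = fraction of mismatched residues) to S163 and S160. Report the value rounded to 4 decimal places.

Differing sites — 1:T/Y; 2:Y/H; 8:D/H; 20:K/I.
p = 4/20 = 0.200000.
d = −ln(1 − 0.200000) = −ln(0.800000) = 0.2231.

0.2231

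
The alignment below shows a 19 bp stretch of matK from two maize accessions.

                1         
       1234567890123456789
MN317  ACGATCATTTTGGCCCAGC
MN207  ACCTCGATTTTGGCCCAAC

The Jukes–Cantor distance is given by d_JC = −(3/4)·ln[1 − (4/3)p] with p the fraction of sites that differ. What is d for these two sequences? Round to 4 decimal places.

Differing sites — 3:G/C; 4:A/T; 5:T/C; 6:C/G; 18:G/A.
p = 5/19 = 0.263158.
d = −0.75 · ln(1 − (4/3)·0.263158) = −0.75 · ln(0.649123) = −0.75 · (-0.432133) = 0.3241.

0.3241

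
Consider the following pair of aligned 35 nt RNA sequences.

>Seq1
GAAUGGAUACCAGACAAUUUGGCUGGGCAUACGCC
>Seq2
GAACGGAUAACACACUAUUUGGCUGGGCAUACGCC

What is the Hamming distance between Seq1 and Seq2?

Differing sites — 4:U/C; 10:C/A; 13:G/C; 16:A/U.
That gives 4 mismatches out of 35 aligned sites, so the Hamming distance is 4.

4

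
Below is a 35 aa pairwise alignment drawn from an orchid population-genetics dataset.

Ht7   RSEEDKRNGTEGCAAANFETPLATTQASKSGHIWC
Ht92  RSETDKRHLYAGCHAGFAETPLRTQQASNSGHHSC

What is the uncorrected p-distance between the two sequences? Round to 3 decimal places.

Mismatches occur at site 4 (E↔T), site 8 (N↔H), site 9 (G↔L), site 10 (T↔Y), site 11 (E↔A), site 14 (A↔H), site 16 (A↔G), site 17 (N↔F), site 18 (F↔A), site 23 (A↔R), site 25 (T↔Q), site 29 (K↔N), site 33 (I↔H), site 34 (W↔S).
There are 14 differences over 35 sites, so p = 14/35 = 0.400.

0.400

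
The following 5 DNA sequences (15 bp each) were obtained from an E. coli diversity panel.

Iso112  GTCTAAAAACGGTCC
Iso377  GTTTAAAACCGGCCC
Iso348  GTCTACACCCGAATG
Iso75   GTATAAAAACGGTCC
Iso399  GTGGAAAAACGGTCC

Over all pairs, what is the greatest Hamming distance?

9

Pairwise Hamming distances:
  Iso112 vs Iso377: 3
  Iso112 vs Iso348: 7
  Iso112 vs Iso75: 1
  Iso112 vs Iso399: 2
  Iso377 vs Iso348: 7
  Iso377 vs Iso75: 3
  Iso377 vs Iso399: 4
  Iso348 vs Iso75: 8
  Iso348 vs Iso399: 9
  Iso75 vs Iso399: 2
The largest is 9, between Iso348 and Iso399.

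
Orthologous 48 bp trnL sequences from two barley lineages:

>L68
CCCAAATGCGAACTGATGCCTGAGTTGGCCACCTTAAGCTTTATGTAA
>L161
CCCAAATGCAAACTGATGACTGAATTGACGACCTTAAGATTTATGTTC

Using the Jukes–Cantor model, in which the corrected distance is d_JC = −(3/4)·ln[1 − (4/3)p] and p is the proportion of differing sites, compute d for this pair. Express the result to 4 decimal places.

0.1885

The sequences differ at positions 10 (G/A), 19 (C/A), 24 (G/A), 28 (G/A), 30 (C/G), 39 (C/A), 47 (A/T), 48 (A/C).
p = 8/48 = 0.166667.
d = −0.75 · ln(1 − (4/3)·0.166667) = −0.75 · ln(0.777777) = −0.75 · (-0.251315) = 0.1885.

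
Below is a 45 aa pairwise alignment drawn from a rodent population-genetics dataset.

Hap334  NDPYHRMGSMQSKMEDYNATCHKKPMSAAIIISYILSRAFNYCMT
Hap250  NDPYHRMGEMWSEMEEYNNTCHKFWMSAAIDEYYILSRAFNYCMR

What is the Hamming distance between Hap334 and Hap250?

11

The sequences differ at positions 9 (S/E), 11 (Q/W), 13 (K/E), 16 (D/E), 19 (A/N), 24 (K/F), 25 (P/W), 31 (I/D), 32 (I/E), 33 (S/Y), 45 (T/R).
That gives 11 mismatches out of 45 aligned sites, so the Hamming distance is 11.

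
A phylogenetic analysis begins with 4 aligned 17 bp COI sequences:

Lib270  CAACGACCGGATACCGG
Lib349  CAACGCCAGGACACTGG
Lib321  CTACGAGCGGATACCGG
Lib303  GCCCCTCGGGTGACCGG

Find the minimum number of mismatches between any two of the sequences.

Pairwise Hamming distances:
  Lib270 vs Lib349: 4
  Lib270 vs Lib321: 2
  Lib270 vs Lib303: 8
  Lib349 vs Lib321: 6
  Lib349 vs Lib303: 9
  Lib321 vs Lib303: 9
The smallest is 2, between Lib270 and Lib321.

2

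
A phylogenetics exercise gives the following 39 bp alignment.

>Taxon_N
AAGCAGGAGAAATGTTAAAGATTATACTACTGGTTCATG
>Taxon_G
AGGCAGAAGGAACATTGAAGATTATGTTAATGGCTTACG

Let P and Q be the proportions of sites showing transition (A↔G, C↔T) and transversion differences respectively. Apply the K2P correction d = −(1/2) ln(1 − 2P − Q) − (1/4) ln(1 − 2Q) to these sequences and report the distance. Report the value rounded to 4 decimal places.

0.4586

The sequences differ at positions 2 (A/G, transition), 7 (G/A, transition), 10 (A/G, transition), 13 (T/C, transition), 14 (G/A, transition), 17 (A/G, transition), 26 (A/G, transition), 27 (C/T, transition), 30 (C/A, transversion), 34 (T/C, transition), 36 (C/T, transition), 38 (T/C, transition).
Of the 12 differences, 11 transitions and 1 transversion over 39 sites: P = 11/39 = 0.282051, Q = 1/39 = 0.025641.
d = −0.5·ln(0.410257) − 0.25·ln(0.948718) = −0.5·(-0.890971) − 0.25·(-0.052644) = 0.4586.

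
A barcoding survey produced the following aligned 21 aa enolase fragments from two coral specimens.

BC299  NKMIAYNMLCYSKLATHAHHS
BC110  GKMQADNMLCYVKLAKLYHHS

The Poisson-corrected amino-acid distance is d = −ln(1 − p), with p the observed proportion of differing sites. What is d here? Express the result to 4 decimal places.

0.4055

The sequences differ at positions 1 (N/G), 4 (I/Q), 6 (Y/D), 12 (S/V), 16 (T/K), 17 (H/L), 18 (A/Y).
p = 7/21 = 0.333333.
d = −ln(1 − 0.333333) = −ln(0.666667) = 0.4055.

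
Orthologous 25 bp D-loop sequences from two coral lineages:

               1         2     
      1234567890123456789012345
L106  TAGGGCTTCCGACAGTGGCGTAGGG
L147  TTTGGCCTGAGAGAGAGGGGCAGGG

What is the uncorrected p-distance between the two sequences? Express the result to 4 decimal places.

Differing sites — 2:A/T; 3:G/T; 7:T/C; 9:C/G; 10:C/A; 13:C/G; 16:T/A; 19:C/G; 21:T/C.
There are 9 differences over 25 sites, so p = 9/25 = 0.3600.

0.3600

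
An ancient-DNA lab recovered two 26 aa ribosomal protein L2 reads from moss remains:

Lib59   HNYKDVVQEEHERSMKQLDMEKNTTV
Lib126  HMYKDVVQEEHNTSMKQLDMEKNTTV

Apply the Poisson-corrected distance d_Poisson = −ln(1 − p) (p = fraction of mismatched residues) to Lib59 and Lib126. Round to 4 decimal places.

0.1226

Mismatches occur at site 2 (N↔M), site 12 (E↔N), site 13 (R↔T).
p = 3/26 = 0.115385.
d = −ln(1 − 0.115385) = −ln(0.884615) = 0.1226.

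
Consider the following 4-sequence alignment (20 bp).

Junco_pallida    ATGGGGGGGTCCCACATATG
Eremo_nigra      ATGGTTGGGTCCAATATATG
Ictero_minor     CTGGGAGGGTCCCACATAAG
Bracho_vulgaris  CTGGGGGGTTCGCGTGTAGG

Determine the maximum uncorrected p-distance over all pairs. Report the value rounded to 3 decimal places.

Pairwise Hamming distances:
  Junco_pallida vs Eremo_nigra: 4
  Junco_pallida vs Ictero_minor: 3
  Junco_pallida vs Bracho_vulgaris: 7
  Eremo_nigra vs Ictero_minor: 6
  Eremo_nigra vs Bracho_vulgaris: 9
  Ictero_minor vs Bracho_vulgaris: 7
The largest is 9 mismatches, between Eremo_nigra and Bracho_vulgaris; p = 9/20 = 0.450.

0.450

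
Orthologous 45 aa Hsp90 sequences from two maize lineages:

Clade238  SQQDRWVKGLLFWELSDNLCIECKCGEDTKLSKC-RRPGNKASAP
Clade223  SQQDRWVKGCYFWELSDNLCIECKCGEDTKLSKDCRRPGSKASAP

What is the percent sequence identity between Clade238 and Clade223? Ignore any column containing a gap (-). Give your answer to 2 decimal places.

90.91%

Excluding the 1 gap column leaves 44 comparable sites.
The sequences differ at positions 10 (L/C), 11 (L/Y), 34 (C/D), 40 (N/S).
40 of the 44 comparable sites match, so the percent identity is 40/44 × 100 = 90.91%.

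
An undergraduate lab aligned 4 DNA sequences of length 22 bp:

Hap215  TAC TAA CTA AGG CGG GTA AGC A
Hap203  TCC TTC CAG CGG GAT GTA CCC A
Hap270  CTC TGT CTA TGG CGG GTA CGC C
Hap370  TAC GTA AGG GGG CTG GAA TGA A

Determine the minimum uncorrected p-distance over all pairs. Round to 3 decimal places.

Pairwise Hamming distances:
  Hap215 vs Hap203: 11
  Hap215 vs Hap270: 7
  Hap215 vs Hap370: 10
  Hap203 vs Hap270: 12
  Hap203 vs Hap370: 13
  Hap270 vs Hap370: 14
The smallest is 7 mismatches, between Hap215 and Hap270; p = 7/22 = 0.318.

0.318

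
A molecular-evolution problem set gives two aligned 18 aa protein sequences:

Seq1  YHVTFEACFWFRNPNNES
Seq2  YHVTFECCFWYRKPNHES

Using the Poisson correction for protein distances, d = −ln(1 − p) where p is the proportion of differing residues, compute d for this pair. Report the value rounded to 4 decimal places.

0.2513

Mismatches occur at site 7 (A/C), site 11 (F/Y), site 13 (N/K), site 16 (N/H).
p = 4/18 = 0.222222.
d = −ln(1 − 0.222222) = −ln(0.777778) = 0.2513.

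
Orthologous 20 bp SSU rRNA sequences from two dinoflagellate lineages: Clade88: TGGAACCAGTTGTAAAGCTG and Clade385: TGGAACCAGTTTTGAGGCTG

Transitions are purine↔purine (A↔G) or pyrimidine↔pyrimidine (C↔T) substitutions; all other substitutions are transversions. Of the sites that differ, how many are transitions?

Differing sites — 12:G/T (Tv); 14:A/G (Ti); 16:A/G (Ti).
Of the 3 differences, 2 transitions and 1 transversion, so the answer is 2.

2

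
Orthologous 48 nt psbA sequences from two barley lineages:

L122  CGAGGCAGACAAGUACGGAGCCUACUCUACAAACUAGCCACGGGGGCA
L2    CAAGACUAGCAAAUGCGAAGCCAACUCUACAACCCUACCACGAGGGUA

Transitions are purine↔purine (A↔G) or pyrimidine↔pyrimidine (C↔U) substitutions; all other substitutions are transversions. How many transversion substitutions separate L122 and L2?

4

Mismatches occur at site 2 (G/A, transition), site 5 (G/A, transition), site 7 (A/U, transversion), site 8 (G/A, transition), site 9 (A/G, transition), site 13 (G/A, transition), site 15 (A/G, transition), site 18 (G/A, transition), site 23 (U/A, transversion), site 33 (A/C, transversion), site 35 (U/C, transition), site 36 (A/U, transversion), site 37 (G/A, transition), site 43 (G/A, transition), site 47 (C/U, transition).
Of the 15 differences, 11 transitions and 4 transversions, so the answer is 4.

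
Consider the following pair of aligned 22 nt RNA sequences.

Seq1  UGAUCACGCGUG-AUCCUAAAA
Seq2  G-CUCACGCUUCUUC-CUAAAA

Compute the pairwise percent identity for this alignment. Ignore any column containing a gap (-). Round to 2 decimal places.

Excluding the 3 gap columns leaves 19 comparable sites.
Mismatches occur at site 1 (U/G), site 3 (A/C), site 10 (G/U), site 12 (G/C), site 14 (A/U), site 15 (U/C).
13 of the 19 comparable sites match, so the percent identity is 13/19 × 100 = 68.42%.

68.42%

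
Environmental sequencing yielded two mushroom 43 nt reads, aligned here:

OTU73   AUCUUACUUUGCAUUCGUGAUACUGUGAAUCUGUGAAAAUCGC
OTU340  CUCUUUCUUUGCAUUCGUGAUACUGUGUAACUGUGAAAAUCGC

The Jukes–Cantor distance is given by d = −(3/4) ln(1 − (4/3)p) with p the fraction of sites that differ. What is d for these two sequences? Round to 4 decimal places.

0.0993

The sequences differ at positions 1 (A/C), 6 (A/U), 28 (A/U), 30 (U/A).
p = 4/43 = 0.093023.
d = −0.75 · ln(1 − (4/3)·0.093023) = −0.75 · ln(0.875969) = −0.75 · (-0.132425) = 0.0993.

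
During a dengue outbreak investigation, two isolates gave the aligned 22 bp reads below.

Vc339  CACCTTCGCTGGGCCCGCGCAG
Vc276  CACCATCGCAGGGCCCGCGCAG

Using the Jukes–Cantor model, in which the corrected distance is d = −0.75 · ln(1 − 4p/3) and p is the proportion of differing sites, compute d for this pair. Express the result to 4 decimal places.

0.0969

The sequences differ at positions 5 (T/A), 10 (T/A).
p = 2/22 = 0.090909.
d = −0.75 · ln(1 − (4/3)·0.090909) = −0.75 · ln(0.878788) = −0.75 · (-0.129212) = 0.0969.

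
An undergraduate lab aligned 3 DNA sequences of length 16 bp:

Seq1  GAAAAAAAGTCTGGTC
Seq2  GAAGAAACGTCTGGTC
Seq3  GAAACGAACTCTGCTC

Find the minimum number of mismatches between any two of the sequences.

Pairwise Hamming distances:
  Seq1 vs Seq2: 2
  Seq1 vs Seq3: 4
  Seq2 vs Seq3: 6
The smallest is 2, between Seq1 and Seq2.

2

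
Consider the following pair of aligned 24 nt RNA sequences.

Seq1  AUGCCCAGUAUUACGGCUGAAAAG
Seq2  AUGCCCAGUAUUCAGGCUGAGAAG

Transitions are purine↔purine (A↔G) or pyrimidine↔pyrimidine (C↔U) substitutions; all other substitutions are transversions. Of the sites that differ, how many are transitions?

1

Mismatches occur at site 13 (A↔C, transversion), site 14 (C↔A, transversion), site 21 (A↔G, transition).
Of the 3 differences, 1 transition and 2 transversions, so the answer is 1.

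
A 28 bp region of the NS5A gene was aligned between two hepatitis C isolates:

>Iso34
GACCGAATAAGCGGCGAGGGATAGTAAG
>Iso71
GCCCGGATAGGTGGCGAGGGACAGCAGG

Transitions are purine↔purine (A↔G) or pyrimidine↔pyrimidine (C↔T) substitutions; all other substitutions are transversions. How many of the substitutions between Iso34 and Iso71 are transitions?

Differing sites — 2:A/C (Tv); 6:A/G (Ti); 10:A/G (Ti); 12:C/T (Ti); 22:T/C (Ti); 25:T/C (Ti); 27:A/G (Ti).
Of the 7 differences, 6 transitions and 1 transversion, so the answer is 6.

6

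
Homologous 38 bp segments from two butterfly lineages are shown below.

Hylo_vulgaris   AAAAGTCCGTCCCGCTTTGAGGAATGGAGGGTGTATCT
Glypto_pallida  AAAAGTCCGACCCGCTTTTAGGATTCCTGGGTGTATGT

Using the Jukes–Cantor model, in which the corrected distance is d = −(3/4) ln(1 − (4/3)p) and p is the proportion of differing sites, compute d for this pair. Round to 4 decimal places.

Mismatches occur at site 10 (T→A), site 19 (G→T), site 24 (A→T), site 26 (G→C), site 27 (G→C), site 28 (A→T), site 37 (C→G).
p = 7/38 = 0.184211.
d = −0.75 · ln(1 − (4/3)·0.184211) = −0.75 · ln(0.754385) = −0.75 · (-0.281852) = 0.2114.

0.2114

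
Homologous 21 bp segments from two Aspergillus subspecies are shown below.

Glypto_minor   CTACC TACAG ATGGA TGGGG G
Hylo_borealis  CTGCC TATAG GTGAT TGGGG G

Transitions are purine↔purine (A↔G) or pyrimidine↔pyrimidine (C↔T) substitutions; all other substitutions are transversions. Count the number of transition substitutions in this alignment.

Differing sites — 3:A/G (Ti); 8:C/T (Ti); 11:A/G (Ti); 14:G/A (Ti); 15:A/T (Tv).
Of the 5 differences, 4 transitions and 1 transversion, so the answer is 4.

4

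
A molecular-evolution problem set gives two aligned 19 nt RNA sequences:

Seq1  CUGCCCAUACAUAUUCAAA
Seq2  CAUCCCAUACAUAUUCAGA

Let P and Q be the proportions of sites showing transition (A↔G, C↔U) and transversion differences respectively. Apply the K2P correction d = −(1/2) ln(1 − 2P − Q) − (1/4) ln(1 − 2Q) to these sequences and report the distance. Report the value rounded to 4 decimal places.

Differing sites — 2:U/A (Tv); 3:G/U (Tv); 18:A/G (Ti).
Of the 3 differences, 1 transition and 2 transversions over 19 sites: P = 1/19 = 0.052632, Q = 2/19 = 0.105263.
d = −0.5·ln(0.789473) − 0.25·ln(0.789474) = −0.5·(-0.236390) − 0.25·(-0.236388) = 0.1773.

0.1773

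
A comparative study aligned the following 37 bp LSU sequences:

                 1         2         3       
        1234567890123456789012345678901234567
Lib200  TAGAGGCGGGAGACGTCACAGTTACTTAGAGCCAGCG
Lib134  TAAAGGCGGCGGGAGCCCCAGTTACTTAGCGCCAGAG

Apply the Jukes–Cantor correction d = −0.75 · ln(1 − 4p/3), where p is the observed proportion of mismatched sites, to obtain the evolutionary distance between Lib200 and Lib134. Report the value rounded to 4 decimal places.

0.2940

Differing sites — 3:G/A; 10:G/C; 11:A/G; 13:A/G; 14:C/A; 16:T/C; 18:A/C; 30:A/C; 36:C/A.
p = 9/37 = 0.243243.
d = −0.75 · ln(1 − (4/3)·0.243243) = −0.75 · ln(0.675676) = −0.75 · (-0.392042) = 0.2940.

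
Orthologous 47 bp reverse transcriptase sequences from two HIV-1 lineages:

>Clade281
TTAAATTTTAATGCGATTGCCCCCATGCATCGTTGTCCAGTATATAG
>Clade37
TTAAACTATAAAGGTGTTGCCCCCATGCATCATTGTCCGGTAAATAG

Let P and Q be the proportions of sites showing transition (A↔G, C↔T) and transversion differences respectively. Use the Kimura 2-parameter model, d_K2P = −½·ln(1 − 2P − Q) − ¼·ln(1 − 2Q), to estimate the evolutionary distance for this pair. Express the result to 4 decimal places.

The sequences differ at positions 6 (T/C, transition), 8 (T/A, transversion), 12 (T/A, transversion), 14 (C/G, transversion), 15 (G/T, transversion), 16 (A/G, transition), 32 (G/A, transition), 39 (A/G, transition), 43 (T/A, transversion).
Of the 9 differences, 4 transitions and 5 transversions over 47 sites: P = 4/47 = 0.085106, Q = 5/47 = 0.106383.
d = −0.5·ln(0.723405) − 0.25·ln(0.787234) = −0.5·(-0.323786) − 0.25·(-0.239230) = 0.2217.

0.2217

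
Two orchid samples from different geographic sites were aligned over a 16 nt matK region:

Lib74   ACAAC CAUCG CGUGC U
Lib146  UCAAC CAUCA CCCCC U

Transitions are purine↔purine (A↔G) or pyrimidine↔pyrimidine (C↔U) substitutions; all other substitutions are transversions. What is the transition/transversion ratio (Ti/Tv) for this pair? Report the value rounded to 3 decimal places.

0.667

Mismatches occur at site 1 (A→U, transversion), site 10 (G→A, transition), site 12 (G→C, transversion), site 13 (U→C, transition), site 14 (G→C, transversion).
Of the 5 differences, 2 transitions and 3 transversions, so Ti/Tv = 2/3 = 0.667.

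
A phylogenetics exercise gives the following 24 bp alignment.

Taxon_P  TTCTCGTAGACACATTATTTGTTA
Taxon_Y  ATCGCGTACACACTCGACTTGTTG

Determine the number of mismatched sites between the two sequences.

Mismatches occur at site 1 (T/A), site 4 (T/G), site 9 (G/C), site 14 (A/T), site 15 (T/C), site 16 (T/G), site 18 (T/C), site 24 (A/G).
That gives 8 mismatches out of 24 aligned sites, so the Hamming distance is 8.

8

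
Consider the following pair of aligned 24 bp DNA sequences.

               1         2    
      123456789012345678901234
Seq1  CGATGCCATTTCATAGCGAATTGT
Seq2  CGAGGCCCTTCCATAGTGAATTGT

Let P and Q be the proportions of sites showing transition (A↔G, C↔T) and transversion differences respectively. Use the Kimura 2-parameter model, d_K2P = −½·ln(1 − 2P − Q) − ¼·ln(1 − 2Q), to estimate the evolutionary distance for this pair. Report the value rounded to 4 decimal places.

0.1894

The sequences differ at positions 4 (T/G, transversion), 8 (A/C, transversion), 11 (T/C, transition), 17 (C/T, transition).
Of the 4 differences, 2 transitions and 2 transversions over 24 sites: P = 2/24 = 0.083333, Q = 2/24 = 0.083333.
d = −0.5·ln(0.750001) − 0.25·ln(0.833334) = −0.5·(-0.287681) − 0.25·(-0.182321) = 0.1894.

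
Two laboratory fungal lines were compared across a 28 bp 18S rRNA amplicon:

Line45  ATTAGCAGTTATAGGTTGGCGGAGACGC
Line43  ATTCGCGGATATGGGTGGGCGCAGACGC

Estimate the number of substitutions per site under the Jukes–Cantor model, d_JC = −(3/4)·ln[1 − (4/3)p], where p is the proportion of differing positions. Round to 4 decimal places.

Mismatches occur at site 4 (A↔C), site 7 (A↔G), site 9 (T↔A), site 13 (A↔G), site 17 (T↔G), site 22 (G↔C).
p = 6/28 = 0.214286.
d = −0.75 · ln(1 − (4/3)·0.214286) = −0.75 · ln(0.714285) = −0.75 · (-0.336473) = 0.2524.

0.2524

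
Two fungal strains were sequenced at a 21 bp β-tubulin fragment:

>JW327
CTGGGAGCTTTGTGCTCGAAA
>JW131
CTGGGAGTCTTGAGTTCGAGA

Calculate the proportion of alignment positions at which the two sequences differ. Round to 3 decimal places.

The sequences differ at positions 8 (C/T), 9 (T/C), 13 (T/A), 15 (C/T), 20 (A/G).
There are 5 differences over 21 sites, so p = 5/21 = 0.238.

0.238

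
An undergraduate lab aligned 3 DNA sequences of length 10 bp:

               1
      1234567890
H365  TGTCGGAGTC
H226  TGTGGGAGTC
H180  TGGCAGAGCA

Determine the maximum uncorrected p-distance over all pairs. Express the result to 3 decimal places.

Pairwise Hamming distances:
  H365 vs H226: 1
  H365 vs H180: 4
  H226 vs H180: 5
The largest is 5 mismatches, between H226 and H180; p = 5/10 = 0.500.

0.500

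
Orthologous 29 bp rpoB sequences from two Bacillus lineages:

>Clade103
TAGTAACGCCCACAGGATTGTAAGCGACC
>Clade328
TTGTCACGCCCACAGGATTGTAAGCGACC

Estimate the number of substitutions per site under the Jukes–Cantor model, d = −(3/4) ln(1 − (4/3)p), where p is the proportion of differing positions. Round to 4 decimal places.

Differing sites — 2:A/T; 5:A/C.
p = 2/29 = 0.068966.
d = −0.75 · ln(1 − (4/3)·0.068966) = −0.75 · ln(0.908045) = −0.75 · (-0.096461) = 0.0723.

0.0723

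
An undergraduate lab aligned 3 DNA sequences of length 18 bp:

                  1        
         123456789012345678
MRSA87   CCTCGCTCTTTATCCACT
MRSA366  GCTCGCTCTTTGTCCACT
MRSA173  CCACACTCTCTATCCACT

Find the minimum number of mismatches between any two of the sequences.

Pairwise Hamming distances:
  MRSA87 vs MRSA366: 2
  MRSA87 vs MRSA173: 3
  MRSA366 vs MRSA173: 5
The smallest is 2, between MRSA87 and MRSA366.

2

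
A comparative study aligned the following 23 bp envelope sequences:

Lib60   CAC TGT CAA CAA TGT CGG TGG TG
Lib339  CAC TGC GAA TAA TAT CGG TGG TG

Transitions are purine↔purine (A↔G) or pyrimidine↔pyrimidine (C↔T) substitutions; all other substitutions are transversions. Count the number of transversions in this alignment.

Mismatches occur at site 6 (T→C, transition), site 7 (C→G, transversion), site 10 (C→T, transition), site 14 (G→A, transition).
Of the 4 differences, 3 transitions and 1 transversion, so the answer is 1.

1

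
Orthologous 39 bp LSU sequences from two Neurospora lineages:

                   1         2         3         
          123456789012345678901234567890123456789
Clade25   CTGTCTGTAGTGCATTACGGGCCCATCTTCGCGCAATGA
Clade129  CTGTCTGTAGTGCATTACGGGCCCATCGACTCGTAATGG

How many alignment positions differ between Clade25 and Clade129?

5

Differing sites — 28:T/G; 29:T/A; 31:G/T; 34:C/T; 39:A/G.
That gives 5 mismatches out of 39 aligned sites, so the Hamming distance is 5.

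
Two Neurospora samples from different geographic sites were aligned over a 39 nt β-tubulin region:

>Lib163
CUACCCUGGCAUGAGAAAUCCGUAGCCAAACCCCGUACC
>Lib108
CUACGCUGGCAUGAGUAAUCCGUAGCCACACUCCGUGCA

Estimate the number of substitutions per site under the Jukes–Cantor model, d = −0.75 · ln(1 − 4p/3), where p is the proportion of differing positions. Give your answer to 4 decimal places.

Mismatches occur at site 5 (C/G), site 16 (A/U), site 29 (A/C), site 32 (C/U), site 37 (A/G), site 39 (C/A).
p = 6/39 = 0.153846.
d = −0.75 · ln(1 − (4/3)·0.153846) = −0.75 · ln(0.794872) = −0.75 · (-0.229574) = 0.1722.

0.1722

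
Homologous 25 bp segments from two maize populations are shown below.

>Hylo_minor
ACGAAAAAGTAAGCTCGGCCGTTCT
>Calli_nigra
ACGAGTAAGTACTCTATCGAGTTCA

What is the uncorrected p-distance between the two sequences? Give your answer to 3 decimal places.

Mismatches occur at site 5 (A↔G), site 6 (A↔T), site 12 (A↔C), site 13 (G↔T), site 16 (C↔A), site 17 (G↔T), site 18 (G↔C), site 19 (C↔G), site 20 (C↔A), site 25 (T↔A).
There are 10 differences over 25 sites, so p = 10/25 = 0.400.

0.400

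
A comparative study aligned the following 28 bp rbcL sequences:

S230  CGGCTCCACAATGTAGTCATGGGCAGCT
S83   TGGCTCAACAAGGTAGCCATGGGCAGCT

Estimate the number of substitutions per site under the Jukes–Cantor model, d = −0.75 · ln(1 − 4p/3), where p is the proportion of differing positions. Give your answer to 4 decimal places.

Mismatches occur at site 1 (C↔T), site 7 (C↔A), site 12 (T↔G), site 17 (T↔C).
p = 4/28 = 0.142857.
d = −0.75 · ln(1 − (4/3)·0.142857) = −0.75 · ln(0.809524) = −0.75 · (-0.211309) = 0.1585.

0.1585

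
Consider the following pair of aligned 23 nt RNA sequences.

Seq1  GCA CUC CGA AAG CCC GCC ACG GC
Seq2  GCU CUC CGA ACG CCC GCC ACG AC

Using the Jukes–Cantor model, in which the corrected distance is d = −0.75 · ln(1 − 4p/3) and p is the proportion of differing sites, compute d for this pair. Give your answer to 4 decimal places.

The sequences differ at positions 3 (A/U), 11 (A/C), 22 (G/A).
p = 3/23 = 0.130435.
d = −0.75 · ln(1 − (4/3)·0.130435) = −0.75 · ln(0.826087) = −0.75 · (-0.191055) = 0.1433.

0.1433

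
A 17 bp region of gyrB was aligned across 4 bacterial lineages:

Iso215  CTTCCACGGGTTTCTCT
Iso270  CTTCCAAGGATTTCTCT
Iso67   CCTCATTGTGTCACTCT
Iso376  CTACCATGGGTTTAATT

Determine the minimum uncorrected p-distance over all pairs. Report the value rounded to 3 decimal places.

0.118

Pairwise Hamming distances:
  Iso215 vs Iso270: 2
  Iso215 vs Iso67: 7
  Iso215 vs Iso376: 5
  Iso270 vs Iso67: 8
  Iso270 vs Iso376: 6
  Iso67 vs Iso376: 10
The smallest is 2 mismatches, between Iso215 and Iso270; p = 2/17 = 0.118.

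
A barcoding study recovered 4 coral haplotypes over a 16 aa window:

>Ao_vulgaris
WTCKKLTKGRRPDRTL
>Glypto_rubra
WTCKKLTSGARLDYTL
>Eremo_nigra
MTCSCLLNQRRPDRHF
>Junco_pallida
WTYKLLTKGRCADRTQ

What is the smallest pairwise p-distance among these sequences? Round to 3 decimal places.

Pairwise Hamming distances:
  Ao_vulgaris vs Glypto_rubra: 4
  Ao_vulgaris vs Eremo_nigra: 8
  Ao_vulgaris vs Junco_pallida: 5
  Glypto_rubra vs Eremo_nigra: 11
  Glypto_rubra vs Junco_pallida: 8
  Eremo_nigra vs Junco_pallida: 11
The smallest is 4 mismatches, between Ao_vulgaris and Glypto_rubra; p = 4/16 = 0.250.

0.250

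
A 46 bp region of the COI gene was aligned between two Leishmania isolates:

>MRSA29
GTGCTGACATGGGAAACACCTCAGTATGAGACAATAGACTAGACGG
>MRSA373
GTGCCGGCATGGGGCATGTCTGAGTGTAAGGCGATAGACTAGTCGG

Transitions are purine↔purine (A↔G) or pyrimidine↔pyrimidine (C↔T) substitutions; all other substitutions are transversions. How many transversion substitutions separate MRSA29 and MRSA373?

The sequences differ at positions 5 (T/C, transition), 7 (A/G, transition), 14 (A/G, transition), 15 (A/C, transversion), 17 (C/T, transition), 18 (A/G, transition), 19 (C/T, transition), 22 (C/G, transversion), 26 (A/G, transition), 28 (G/A, transition), 31 (A/G, transition), 33 (A/G, transition), 43 (A/T, transversion).
Of the 13 differences, 10 transitions and 3 transversions, so the answer is 3.

3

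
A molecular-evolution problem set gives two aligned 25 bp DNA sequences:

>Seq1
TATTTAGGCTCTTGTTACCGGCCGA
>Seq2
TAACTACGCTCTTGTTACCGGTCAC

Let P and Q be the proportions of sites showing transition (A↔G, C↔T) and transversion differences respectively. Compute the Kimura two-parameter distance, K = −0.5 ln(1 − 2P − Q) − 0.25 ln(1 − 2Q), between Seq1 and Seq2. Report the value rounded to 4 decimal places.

Mismatches occur at site 3 (T→A, transversion), site 4 (T→C, transition), site 7 (G→C, transversion), site 22 (C→T, transition), site 24 (G→A, transition), site 25 (A→C, transversion).
Of the 6 differences, 3 transitions and 3 transversions over 25 sites: P = 3/25 = 0.120000, Q = 3/25 = 0.120000.
d = −0.5·ln(0.640000) − 0.25·ln(0.760000) = −0.5·(-0.446287) − 0.25·(-0.274437) = 0.2918.

0.2918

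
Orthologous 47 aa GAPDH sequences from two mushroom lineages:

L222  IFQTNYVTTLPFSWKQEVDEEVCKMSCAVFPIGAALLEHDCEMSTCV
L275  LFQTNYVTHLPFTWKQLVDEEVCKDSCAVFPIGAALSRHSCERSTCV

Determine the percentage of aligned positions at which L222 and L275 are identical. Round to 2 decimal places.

80.85%

Differing sites — 1:I/L; 9:T/H; 13:S/T; 17:E/L; 25:M/D; 37:L/S; 38:E/R; 40:D/S; 43:M/R.
38 of the 47 sites match, so the percent identity is 38/47 × 100 = 80.85%.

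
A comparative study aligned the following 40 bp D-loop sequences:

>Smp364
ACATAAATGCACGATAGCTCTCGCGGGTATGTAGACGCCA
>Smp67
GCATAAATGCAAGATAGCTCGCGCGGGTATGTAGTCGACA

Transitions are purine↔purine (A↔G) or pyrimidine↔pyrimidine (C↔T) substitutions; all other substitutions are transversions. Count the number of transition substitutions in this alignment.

Differing sites — 1:A/G (Ti); 12:C/A (Tv); 21:T/G (Tv); 35:A/T (Tv); 38:C/A (Tv).
Of the 5 differences, 1 transition and 4 transversions, so the answer is 1.

1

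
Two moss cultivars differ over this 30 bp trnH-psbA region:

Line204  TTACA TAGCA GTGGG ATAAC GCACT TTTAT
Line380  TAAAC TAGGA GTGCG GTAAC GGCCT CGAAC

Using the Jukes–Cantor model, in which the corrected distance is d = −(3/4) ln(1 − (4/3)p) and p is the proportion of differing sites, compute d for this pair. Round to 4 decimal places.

Differing sites — 2:T/A; 4:C/A; 5:A/C; 9:C/G; 14:G/C; 16:A/G; 22:C/G; 23:A/C; 26:T/C; 27:T/G; 28:T/A; 30:T/C.
p = 12/30 = 0.400000.
d = −0.75 · ln(1 − (4/3)·0.400000) = −0.75 · ln(0.466667) = −0.75 · (-0.762139) = 0.5716.

0.5716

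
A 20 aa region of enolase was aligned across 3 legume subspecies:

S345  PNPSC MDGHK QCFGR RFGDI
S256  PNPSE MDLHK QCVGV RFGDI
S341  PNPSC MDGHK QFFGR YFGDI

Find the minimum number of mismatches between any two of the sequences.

2

Pairwise Hamming distances:
  S345 vs S256: 4
  S345 vs S341: 2
  S256 vs S341: 6
The smallest is 2, between S345 and S341.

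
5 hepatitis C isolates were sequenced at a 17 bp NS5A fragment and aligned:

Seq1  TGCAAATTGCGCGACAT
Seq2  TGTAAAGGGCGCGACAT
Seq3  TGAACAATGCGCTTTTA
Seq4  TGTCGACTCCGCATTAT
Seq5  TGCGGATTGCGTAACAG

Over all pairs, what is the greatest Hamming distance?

10

Pairwise Hamming distances:
  Seq1 vs Seq2: 3
  Seq1 vs Seq3: 8
  Seq1 vs Seq4: 8
  Seq1 vs Seq5: 5
  Seq2 vs Seq3: 9
  Seq2 vs Seq4: 8
  Seq2 vs Seq5: 8
  Seq3 vs Seq4: 8
  Seq3 vs Seq5: 10
  Seq4 vs Seq5: 8
The largest is 10, between Seq3 and Seq5.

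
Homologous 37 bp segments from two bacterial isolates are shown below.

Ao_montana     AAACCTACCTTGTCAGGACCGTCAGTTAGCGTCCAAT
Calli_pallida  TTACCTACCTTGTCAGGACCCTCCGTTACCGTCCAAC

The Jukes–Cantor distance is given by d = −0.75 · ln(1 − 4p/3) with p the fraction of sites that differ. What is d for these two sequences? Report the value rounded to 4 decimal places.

The sequences differ at positions 1 (A/T), 2 (A/T), 21 (G/C), 24 (A/C), 29 (G/C), 37 (T/C).
p = 6/37 = 0.162162.
d = −0.75 · ln(1 − (4/3)·0.162162) = −0.75 · ln(0.783784) = −0.75 · (-0.243622) = 0.1827.

0.1827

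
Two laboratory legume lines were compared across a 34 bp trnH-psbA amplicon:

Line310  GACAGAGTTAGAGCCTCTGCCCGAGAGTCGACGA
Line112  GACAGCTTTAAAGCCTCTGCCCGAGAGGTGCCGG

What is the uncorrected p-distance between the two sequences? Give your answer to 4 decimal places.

The sequences differ at positions 6 (A/C), 7 (G/T), 11 (G/A), 28 (T/G), 29 (C/T), 31 (A/C), 34 (A/G).
There are 7 differences over 34 sites, so p = 7/34 = 0.2059.

0.2059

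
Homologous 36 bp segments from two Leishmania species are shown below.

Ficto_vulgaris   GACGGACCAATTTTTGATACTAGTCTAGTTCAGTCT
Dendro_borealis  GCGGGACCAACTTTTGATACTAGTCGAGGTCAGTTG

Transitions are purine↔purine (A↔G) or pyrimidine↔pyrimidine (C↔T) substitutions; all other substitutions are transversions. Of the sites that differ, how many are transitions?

Differing sites — 2:A/C (Tv); 3:C/G (Tv); 11:T/C (Ti); 26:T/G (Tv); 29:T/G (Tv); 35:C/T (Ti); 36:T/G (Tv).
Of the 7 differences, 2 transitions and 5 transversions, so the answer is 2.

2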